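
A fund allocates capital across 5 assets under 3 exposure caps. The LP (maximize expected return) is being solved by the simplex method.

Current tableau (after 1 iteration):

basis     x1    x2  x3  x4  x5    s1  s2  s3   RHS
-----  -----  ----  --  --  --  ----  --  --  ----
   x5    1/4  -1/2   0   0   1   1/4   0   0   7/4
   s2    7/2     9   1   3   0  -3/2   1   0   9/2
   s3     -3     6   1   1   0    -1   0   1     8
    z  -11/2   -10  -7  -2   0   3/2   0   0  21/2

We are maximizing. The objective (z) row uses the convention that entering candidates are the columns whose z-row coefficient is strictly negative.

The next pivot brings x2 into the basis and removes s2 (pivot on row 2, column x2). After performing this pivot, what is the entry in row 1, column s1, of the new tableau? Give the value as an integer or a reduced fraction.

Pivot element is row 2, column x2: 9.
Normalize row 2: new (row 2, s1) = (-3/2)/9 = -1/6.
row 1 ← row 1 − (-1/2)·(new row 2): 1/4 − (-1/2)·(-1/6) = 1/6.

1/6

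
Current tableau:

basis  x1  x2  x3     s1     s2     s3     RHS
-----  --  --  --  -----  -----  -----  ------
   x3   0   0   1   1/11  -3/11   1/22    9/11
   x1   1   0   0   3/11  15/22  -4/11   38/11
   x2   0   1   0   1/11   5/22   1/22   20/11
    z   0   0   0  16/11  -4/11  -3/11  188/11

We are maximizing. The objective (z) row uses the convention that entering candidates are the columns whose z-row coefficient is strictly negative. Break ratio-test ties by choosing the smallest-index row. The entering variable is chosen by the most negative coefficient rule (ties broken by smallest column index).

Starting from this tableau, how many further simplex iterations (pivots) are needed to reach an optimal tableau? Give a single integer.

3

pivot: s2 in, x1 out → z = 284/15
pivot: s3 in, x2 out → z = 104/5
pivot: x1 in, x3 out → z = 26
No improving column remains; optimal.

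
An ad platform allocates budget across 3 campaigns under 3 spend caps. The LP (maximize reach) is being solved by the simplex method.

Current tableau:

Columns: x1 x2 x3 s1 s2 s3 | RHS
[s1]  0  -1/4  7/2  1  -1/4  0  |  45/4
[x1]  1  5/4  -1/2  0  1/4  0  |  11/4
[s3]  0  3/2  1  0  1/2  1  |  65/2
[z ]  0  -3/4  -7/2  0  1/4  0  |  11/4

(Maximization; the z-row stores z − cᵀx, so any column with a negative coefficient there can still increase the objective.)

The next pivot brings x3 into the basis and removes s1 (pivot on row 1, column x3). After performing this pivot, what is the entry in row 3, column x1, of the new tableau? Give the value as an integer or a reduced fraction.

0

Pivot element is row 1, column x3: 7/2.
Normalize row 1: new (row 1, x1) = 0/(7/2) = 0.
row 3 ← row 3 − 1·(new row 1): 0 − 1·0 = 0.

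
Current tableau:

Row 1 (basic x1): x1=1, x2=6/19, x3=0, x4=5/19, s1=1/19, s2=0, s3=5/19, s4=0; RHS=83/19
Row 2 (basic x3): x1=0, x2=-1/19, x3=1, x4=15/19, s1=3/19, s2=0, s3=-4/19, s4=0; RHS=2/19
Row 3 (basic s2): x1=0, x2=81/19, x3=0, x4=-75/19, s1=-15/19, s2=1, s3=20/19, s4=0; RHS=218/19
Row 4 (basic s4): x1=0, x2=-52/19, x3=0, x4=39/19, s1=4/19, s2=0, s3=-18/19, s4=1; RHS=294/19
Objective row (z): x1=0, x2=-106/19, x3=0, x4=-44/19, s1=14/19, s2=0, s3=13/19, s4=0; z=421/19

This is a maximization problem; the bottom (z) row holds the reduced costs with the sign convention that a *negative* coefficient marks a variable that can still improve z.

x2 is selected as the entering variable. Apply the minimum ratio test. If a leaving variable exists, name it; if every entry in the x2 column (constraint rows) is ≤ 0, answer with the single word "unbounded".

s2

Ratios: row 1 (x1): (83/19)/(6/19) = 83/6; row 2 (x3): entry -1/19 ≤ 0, skip; row 3 (s2): (218/19)/(81/19) = 218/81; row 4 (s4): entry -52/19 ≤ 0, skip.
Minimum ratio is in the s2 row, so s2 leaves.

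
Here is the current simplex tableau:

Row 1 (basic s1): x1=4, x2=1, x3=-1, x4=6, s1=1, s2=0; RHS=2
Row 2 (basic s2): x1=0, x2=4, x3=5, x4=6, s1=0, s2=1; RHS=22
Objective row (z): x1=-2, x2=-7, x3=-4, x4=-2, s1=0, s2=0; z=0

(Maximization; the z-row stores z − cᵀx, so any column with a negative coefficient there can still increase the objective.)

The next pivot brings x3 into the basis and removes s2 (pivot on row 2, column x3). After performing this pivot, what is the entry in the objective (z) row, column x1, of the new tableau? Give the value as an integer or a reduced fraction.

-2

Pivot element is row 2, column x3: 5.
Normalize row 2: new (row 2, x1) = 0/5 = 0.
z-row ← z-row − (-4)·(new row 2): -2 − (-4)·0 = -2.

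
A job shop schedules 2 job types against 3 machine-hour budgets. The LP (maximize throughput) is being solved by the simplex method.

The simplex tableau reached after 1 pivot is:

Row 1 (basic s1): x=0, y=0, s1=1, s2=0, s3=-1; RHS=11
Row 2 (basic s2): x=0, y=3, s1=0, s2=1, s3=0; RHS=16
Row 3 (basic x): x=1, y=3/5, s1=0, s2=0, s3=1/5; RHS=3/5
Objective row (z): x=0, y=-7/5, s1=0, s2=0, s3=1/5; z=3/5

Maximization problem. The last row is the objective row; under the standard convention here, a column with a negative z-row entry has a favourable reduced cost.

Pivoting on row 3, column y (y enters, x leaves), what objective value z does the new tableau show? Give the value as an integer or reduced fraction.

2

Minimum ratio for y: (3/5)/(3/5) = 1.
z changes by −(z-row coeff of y)·ratio = −(-7/5)·1 = 7/5.
New z = 3/5 + (7/5) = 2.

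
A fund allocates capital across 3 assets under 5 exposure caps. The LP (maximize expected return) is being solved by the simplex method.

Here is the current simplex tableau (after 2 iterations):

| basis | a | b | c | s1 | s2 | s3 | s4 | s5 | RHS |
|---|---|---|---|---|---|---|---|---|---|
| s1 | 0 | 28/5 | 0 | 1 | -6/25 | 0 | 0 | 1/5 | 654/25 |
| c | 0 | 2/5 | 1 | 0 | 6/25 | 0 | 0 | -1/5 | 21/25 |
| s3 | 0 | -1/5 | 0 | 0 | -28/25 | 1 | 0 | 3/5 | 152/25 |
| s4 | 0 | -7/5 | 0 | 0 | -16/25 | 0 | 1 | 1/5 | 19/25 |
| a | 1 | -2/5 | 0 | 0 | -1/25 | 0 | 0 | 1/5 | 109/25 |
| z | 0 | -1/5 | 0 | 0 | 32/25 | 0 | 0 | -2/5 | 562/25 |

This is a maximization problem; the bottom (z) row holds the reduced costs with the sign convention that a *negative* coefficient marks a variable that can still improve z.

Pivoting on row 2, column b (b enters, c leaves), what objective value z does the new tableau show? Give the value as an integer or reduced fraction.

229/10

Minimum ratio for b: (21/25)/(2/5) = 21/10.
z changes by −(z-row coeff of b)·ratio = −(-1/5)·(21/10) = 21/50.
New z = 562/25 + (21/50) = 229/10.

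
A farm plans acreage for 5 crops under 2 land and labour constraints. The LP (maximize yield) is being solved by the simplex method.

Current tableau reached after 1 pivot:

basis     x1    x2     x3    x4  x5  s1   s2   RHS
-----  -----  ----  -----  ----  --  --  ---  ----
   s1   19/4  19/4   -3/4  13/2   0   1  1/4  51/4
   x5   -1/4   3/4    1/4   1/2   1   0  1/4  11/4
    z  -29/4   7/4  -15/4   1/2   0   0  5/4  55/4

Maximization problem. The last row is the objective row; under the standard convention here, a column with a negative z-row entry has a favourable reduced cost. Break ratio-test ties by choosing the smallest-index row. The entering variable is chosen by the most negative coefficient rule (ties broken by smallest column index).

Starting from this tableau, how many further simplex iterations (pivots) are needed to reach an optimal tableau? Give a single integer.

2

pivot: x1 in, s1 out → z = 631/19
pivot: x3 in, x5 out → z = 451/4
No improving column remains; optimal.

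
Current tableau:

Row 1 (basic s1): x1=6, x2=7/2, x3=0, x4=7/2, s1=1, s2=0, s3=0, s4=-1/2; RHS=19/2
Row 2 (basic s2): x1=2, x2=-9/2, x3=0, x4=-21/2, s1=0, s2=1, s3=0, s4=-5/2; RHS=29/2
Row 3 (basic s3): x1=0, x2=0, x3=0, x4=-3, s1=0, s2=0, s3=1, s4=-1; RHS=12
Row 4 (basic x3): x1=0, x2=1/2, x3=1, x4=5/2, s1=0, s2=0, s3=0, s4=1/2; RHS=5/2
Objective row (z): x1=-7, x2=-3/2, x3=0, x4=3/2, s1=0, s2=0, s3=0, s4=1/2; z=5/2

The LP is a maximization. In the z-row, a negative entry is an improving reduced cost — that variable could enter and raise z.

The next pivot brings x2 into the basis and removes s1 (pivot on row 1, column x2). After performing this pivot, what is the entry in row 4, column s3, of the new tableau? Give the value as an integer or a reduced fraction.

0

Pivot element is row 1, column x2: 7/2.
Normalize row 1: new (row 1, s3) = 0/(7/2) = 0.
row 4 ← row 4 − (1/2)·(new row 1): 0 − (1/2)·0 = 0.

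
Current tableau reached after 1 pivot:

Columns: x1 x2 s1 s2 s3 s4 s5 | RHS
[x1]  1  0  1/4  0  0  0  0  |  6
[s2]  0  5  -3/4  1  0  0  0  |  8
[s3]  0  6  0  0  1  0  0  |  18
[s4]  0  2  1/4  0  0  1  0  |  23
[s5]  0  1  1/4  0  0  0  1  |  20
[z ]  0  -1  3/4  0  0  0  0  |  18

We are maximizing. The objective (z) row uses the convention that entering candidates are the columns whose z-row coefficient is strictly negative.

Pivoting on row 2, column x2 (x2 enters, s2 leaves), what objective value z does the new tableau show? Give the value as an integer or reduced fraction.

98/5

Minimum ratio for x2: 8/5 = 8/5.
z changes by −(z-row coeff of x2)·ratio = −(-1)·(8/5) = 8/5.
New z = 18 + (8/5) = 98/5.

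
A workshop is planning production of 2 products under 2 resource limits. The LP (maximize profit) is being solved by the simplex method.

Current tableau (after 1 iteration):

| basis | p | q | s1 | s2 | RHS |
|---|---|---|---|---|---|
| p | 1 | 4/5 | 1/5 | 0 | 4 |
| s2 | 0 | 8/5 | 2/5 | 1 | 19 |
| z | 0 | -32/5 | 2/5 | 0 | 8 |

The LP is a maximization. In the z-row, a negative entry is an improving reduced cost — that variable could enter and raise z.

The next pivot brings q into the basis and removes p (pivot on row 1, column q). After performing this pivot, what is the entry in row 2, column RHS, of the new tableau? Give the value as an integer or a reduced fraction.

11

Pivot element is row 1, column q: 4/5.
Normalize row 1: new (row 1, RHS) = 4/(4/5) = 5.
row 2 ← row 2 − (8/5)·(new row 1): 19 − (8/5)·5 = 11.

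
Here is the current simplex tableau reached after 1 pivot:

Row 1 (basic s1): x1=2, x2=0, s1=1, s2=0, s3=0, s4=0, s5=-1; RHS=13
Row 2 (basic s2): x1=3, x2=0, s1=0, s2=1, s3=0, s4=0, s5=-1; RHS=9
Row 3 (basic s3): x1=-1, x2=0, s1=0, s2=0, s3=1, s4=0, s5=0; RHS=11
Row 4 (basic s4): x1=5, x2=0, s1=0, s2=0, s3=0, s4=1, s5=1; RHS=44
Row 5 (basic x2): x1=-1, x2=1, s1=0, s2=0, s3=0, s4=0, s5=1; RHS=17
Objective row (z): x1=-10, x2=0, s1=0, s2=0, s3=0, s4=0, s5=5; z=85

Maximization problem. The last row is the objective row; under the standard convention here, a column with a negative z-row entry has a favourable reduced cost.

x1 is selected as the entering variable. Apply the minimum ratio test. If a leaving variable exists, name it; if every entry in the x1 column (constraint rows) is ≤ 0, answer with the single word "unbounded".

s2

Ratios: row 1 (s1): 13/2 = 13/2; row 2 (s2): 9/3 = 3; row 3 (s3): entry -1 ≤ 0, skip; row 4 (s4): 44/5 = 44/5; row 5 (x2): entry -1 ≤ 0, skip.
Minimum ratio is in the s2 row, so s2 leaves.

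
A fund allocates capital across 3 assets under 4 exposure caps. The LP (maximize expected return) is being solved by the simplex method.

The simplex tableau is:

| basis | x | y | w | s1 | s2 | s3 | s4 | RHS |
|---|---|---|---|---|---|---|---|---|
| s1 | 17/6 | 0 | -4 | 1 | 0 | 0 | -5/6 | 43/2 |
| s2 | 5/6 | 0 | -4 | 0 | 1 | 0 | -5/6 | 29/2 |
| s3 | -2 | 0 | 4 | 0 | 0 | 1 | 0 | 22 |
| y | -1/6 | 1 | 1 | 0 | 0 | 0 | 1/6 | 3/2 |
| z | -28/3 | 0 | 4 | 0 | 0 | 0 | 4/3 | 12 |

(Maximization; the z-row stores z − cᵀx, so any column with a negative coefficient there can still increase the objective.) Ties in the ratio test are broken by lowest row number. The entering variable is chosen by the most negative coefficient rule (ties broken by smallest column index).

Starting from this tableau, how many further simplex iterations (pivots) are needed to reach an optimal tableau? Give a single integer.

2

pivot: x in, s1 out → z = 1408/17
pivot: w in, y out → z = 116
No improving column remains; optimal.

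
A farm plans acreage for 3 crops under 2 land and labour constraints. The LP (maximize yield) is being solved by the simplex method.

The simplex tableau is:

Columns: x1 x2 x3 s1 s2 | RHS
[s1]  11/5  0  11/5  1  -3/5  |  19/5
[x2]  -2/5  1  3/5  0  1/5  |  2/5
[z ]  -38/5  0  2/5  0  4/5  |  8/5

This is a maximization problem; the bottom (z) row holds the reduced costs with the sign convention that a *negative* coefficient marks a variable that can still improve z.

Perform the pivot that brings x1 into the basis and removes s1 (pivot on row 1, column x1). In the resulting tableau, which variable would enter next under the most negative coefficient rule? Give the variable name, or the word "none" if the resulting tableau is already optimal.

Pivot element 11/5. New z-row = old z-row − (-38/5)·(row 1/(11/5)).
Updated z-row coefficients: x1: 0, x2: 0, x3: 8, s1: 38/11, s2: -14/11.
The most negative is -14/11 in column s2, so s2 would enter next.

s2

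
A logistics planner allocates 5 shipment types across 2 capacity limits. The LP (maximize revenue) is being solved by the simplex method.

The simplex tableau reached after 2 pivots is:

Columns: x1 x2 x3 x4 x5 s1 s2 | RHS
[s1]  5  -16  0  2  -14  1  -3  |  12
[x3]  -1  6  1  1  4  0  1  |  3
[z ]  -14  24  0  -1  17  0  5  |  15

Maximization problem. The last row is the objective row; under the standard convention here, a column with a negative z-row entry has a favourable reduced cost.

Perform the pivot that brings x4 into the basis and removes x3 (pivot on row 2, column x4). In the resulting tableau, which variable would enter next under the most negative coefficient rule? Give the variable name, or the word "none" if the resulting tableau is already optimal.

x1

Pivot element 1. New z-row = old z-row − (-1)·(row 2/1).
Updated z-row coefficients: x1: -15, x2: 30, x3: 1, x4: 0, x5: 21, s1: 0, s2: 6.
The most negative is -15 in column x1, so x1 would enter next.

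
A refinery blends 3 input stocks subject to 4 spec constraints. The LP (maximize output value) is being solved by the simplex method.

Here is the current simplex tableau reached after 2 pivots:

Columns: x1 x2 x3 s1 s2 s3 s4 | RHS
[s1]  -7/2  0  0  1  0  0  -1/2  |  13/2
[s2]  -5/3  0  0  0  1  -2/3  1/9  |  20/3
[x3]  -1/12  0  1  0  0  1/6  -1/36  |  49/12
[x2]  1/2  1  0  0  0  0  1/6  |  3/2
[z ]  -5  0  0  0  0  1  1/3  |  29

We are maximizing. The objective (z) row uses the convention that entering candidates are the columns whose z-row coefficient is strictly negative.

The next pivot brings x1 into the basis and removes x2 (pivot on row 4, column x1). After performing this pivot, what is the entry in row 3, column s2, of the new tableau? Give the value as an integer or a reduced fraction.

0

Pivot element is row 4, column x1: 1/2.
Normalize row 4: new (row 4, s2) = 0/(1/2) = 0.
row 3 ← row 3 − (-1/12)·(new row 4): 0 − (-1/12)·0 = 0.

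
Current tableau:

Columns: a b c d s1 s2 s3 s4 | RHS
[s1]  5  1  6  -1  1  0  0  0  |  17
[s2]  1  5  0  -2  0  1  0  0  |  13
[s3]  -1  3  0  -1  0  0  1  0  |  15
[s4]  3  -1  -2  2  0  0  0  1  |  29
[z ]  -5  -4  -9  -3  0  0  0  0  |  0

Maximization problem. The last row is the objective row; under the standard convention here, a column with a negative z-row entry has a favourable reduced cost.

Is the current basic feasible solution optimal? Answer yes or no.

no

Column a has objective-row coefficient -5, which is negative; an improving pivot exists, so not yet optimal.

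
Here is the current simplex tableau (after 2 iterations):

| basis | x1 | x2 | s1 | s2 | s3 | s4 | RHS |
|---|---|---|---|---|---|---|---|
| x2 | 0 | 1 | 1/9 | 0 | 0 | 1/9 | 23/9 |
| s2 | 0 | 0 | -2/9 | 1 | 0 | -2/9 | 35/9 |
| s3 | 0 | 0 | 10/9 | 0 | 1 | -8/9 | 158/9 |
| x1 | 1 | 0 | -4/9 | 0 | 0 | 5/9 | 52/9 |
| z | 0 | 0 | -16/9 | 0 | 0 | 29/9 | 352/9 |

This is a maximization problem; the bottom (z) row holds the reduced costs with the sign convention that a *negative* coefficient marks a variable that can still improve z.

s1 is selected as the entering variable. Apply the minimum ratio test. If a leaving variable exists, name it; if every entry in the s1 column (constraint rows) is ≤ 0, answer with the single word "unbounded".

Ratios: row 1 (x2): (23/9)/(1/9) = 23; row 2 (s2): entry -2/9 ≤ 0, skip; row 3 (s3): (158/9)/(10/9) = 79/5; row 4 (x1): entry -4/9 ≤ 0, skip.
Minimum ratio is in the s3 row, so s3 leaves.

s3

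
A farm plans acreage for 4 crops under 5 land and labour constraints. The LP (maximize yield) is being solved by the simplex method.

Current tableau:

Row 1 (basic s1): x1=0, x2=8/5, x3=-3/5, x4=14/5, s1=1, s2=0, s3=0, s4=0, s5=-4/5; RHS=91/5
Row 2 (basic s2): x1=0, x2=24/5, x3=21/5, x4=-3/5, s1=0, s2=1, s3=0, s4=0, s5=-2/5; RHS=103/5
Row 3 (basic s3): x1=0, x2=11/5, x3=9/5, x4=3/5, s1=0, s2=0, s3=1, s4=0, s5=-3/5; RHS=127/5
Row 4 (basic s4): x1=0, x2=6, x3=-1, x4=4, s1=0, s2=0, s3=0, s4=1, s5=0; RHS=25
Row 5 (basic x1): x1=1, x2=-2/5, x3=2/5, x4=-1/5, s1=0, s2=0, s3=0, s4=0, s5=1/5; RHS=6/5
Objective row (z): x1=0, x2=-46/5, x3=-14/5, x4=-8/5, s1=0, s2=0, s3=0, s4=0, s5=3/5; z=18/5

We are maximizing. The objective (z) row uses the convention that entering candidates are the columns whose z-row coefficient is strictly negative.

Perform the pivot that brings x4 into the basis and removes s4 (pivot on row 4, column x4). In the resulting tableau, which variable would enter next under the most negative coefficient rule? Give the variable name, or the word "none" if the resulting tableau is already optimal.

x2

Pivot element 4. New z-row = old z-row − (-8/5)·(row 4/4).
Updated z-row coefficients: x1: 0, x2: -34/5, x3: -16/5, x4: 0, s1: 0, s2: 0, s3: 0, s4: 2/5, s5: 3/5.
The most negative is -34/5 in column x2, so x2 would enter next.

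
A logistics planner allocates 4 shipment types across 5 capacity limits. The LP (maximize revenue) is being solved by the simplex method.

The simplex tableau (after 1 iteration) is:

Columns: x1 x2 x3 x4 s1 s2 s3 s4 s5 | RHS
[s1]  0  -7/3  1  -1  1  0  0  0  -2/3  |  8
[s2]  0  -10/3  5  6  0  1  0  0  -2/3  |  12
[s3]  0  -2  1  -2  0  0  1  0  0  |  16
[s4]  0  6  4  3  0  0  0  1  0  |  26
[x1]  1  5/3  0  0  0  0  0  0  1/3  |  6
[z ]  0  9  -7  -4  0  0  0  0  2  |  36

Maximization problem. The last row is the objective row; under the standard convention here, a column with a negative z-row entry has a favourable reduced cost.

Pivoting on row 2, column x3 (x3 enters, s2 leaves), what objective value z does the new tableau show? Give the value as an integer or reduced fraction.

Minimum ratio for x3: 12/5 = 12/5.
z changes by −(z-row coeff of x3)·ratio = −(-7)·(12/5) = 84/5.
New z = 36 + (84/5) = 264/5.

264/5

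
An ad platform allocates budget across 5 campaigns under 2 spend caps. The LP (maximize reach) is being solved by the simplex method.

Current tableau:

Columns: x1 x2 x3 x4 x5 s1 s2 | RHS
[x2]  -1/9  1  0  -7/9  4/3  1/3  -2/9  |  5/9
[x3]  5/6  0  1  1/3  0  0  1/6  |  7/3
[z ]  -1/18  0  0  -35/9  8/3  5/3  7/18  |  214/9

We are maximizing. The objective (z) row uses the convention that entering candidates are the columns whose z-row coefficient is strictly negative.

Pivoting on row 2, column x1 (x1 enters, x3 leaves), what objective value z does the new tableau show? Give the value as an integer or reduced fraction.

359/15

Minimum ratio for x1: (7/3)/(5/6) = 14/5.
z changes by −(z-row coeff of x1)·ratio = −(-1/18)·(14/5) = 7/45.
New z = 214/9 + (7/45) = 359/15.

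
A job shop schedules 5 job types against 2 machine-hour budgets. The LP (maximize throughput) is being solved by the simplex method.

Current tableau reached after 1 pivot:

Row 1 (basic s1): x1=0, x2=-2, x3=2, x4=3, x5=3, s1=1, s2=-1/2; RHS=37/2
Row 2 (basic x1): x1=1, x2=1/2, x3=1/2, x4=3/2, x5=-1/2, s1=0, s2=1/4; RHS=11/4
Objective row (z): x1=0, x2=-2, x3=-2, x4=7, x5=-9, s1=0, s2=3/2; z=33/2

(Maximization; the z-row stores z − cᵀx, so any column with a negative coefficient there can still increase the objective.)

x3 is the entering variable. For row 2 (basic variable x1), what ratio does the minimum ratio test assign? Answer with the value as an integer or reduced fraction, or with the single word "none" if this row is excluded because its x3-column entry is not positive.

11/2

Ratio = RHS / (x3 entry) = (11/4) / (1/2) = 11/2.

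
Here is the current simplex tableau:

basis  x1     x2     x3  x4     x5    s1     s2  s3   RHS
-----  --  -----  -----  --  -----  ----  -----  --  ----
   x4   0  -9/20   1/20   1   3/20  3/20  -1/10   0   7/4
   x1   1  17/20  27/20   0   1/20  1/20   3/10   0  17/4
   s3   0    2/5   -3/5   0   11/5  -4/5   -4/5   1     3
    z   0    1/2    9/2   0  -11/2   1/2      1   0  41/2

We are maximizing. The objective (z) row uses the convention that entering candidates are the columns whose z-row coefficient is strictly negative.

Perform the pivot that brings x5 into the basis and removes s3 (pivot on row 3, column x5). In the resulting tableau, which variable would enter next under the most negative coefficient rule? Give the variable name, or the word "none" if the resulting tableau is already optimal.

Pivot element 11/5. New z-row = old z-row − (-11/2)·(row 3/(11/5)).
Updated z-row coefficients: x1: 0, x2: 3/2, x3: 3, x4: 0, x5: 0, s1: -3/2, s2: -1, s3: 5/2.
The most negative is -3/2 in column s1, so s1 would enter next.

s1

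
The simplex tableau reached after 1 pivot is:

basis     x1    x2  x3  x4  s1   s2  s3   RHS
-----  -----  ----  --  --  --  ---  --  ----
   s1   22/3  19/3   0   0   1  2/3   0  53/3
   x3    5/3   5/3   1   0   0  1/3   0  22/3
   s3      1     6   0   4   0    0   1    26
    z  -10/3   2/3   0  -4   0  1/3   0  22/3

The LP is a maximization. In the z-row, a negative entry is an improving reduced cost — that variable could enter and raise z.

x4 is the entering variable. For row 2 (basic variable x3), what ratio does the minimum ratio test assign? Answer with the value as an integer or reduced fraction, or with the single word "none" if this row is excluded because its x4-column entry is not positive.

none

The x4 entry in row 2 is 0 ≤ 0, so this row gives no ratio.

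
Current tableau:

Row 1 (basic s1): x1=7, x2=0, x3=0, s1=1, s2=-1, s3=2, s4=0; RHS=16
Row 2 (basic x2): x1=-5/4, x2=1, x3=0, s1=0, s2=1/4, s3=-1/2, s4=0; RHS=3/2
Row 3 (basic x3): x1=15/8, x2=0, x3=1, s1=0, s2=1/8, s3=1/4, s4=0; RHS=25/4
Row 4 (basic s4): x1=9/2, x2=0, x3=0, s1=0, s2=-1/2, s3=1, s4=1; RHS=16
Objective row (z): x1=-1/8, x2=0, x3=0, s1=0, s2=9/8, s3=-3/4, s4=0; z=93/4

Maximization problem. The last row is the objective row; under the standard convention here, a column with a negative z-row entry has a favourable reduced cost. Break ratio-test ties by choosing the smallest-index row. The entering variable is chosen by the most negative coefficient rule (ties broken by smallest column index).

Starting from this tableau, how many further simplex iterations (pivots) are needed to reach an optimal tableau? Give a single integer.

pivot: s3 in, s1 out → z = 117/4
No improving column remains; optimal.

1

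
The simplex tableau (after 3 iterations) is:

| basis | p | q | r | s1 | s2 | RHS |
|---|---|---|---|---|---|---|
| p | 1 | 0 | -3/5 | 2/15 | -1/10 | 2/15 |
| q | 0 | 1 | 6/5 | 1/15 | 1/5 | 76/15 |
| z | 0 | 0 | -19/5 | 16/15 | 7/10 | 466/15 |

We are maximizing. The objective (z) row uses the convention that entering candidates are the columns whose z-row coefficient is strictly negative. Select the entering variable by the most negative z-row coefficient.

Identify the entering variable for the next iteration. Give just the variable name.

r

Objective-row coefficients: p: 0, q: 0, r: -19/5, s1: 16/15, s2: 7/10.
The most negative is -19/5 in column r, so r enters.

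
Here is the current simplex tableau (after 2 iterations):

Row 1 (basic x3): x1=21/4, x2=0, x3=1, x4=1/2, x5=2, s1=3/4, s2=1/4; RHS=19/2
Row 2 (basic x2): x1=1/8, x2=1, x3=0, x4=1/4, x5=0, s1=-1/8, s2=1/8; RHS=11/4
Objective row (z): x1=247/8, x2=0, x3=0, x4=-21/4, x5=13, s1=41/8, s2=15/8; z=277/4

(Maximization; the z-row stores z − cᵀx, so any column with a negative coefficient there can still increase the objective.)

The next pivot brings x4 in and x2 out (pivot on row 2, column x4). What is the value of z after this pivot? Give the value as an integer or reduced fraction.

Minimum ratio for x4: (11/4)/(1/4) = 11.
z changes by −(z-row coeff of x4)·ratio = −(-21/4)·11 = 231/4.
New z = 277/4 + (231/4) = 127.

127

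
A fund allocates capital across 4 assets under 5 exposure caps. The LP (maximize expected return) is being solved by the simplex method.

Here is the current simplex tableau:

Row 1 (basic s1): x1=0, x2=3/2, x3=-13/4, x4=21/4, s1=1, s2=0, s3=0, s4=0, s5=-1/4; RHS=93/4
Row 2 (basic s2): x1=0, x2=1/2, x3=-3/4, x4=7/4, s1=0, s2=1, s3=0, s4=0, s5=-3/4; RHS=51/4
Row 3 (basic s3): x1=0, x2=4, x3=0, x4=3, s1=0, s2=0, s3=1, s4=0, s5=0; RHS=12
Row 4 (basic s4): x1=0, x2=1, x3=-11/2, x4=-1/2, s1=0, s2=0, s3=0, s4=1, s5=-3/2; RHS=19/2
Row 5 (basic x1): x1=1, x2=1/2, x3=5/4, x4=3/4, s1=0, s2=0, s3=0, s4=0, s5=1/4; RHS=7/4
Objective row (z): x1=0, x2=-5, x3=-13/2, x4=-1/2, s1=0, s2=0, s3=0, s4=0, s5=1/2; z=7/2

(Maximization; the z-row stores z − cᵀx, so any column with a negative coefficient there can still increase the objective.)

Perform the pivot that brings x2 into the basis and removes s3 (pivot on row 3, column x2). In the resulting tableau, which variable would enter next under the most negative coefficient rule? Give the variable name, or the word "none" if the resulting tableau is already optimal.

x3

Pivot element 4. New z-row = old z-row − (-5)·(row 3/4).
Updated z-row coefficients: x1: 0, x2: 0, x3: -13/2, x4: 13/4, s1: 0, s2: 0, s3: 5/4, s4: 0, s5: 1/2.
The most negative is -13/2 in column x3, so x3 would enter next.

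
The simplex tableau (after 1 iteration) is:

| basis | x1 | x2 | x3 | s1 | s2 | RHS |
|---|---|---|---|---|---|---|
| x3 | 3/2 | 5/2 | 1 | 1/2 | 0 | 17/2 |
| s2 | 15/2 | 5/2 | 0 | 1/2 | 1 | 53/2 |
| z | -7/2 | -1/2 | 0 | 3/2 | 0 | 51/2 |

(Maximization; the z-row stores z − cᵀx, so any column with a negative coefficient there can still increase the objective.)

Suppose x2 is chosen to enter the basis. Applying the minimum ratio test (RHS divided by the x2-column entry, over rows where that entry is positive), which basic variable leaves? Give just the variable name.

Ratios: row 1 (x3): (17/2)/(5/2) = 17/5; row 2 (s2): (53/2)/(5/2) = 53/5.
Minimum ratio 17/5 is in the x3 row, so x3 leaves.

x3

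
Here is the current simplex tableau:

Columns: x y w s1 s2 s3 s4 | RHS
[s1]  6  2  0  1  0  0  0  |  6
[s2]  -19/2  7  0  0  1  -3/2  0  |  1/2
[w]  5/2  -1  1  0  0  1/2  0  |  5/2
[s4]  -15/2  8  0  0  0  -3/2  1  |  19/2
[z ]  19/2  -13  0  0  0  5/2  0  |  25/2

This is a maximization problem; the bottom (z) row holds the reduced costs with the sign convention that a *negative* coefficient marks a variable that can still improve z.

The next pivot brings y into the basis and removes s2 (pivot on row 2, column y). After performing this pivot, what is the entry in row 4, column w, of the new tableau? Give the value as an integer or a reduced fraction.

0

Pivot element is row 2, column y: 7.
Normalize row 2: new (row 2, w) = 0/7 = 0.
row 4 ← row 4 − 8·(new row 2): 0 − 8·0 = 0.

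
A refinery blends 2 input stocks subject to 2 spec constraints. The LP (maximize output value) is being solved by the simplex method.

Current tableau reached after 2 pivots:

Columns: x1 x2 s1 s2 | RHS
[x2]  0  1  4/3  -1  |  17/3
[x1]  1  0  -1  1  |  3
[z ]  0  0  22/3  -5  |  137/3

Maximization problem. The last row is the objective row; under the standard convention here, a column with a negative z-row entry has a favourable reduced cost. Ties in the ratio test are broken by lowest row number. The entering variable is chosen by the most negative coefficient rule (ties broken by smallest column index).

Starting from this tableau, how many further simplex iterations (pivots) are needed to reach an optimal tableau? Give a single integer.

pivot: s2 in, x1 out → z = 182/3
No improving column remains; optimal.

1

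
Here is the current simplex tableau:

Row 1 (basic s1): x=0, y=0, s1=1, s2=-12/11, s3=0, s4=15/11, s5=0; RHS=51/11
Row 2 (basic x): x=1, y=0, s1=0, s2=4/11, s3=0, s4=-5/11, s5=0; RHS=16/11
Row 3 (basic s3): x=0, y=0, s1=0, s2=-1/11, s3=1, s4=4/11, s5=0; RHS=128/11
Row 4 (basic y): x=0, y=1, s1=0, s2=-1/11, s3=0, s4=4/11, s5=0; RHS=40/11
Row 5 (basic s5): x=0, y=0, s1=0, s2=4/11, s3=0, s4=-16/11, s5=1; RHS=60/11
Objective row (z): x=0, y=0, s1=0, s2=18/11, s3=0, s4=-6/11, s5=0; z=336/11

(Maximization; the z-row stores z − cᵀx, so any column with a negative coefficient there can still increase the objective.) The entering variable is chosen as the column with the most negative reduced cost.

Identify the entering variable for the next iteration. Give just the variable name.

s4

Objective-row coefficients: x: 0, y: 0, s1: 0, s2: 18/11, s3: 0, s4: -6/11, s5: 0.
The most negative is -6/11 in column s4, so s4 enters.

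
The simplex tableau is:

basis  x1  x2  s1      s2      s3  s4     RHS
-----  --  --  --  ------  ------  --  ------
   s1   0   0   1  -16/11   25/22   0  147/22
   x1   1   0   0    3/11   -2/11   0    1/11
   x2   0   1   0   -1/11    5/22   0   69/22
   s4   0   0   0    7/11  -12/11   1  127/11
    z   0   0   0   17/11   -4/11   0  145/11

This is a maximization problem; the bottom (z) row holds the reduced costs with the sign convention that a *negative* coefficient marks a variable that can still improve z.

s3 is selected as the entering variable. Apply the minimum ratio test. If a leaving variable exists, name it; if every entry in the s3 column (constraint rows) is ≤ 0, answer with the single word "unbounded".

Ratios: row 1 (s1): (147/22)/(25/22) = 147/25; row 2 (x1): entry -2/11 ≤ 0, skip; row 3 (x2): (69/22)/(5/22) = 69/5; row 4 (s4): entry -12/11 ≤ 0, skip.
Minimum ratio is in the s1 row, so s1 leaves.

s1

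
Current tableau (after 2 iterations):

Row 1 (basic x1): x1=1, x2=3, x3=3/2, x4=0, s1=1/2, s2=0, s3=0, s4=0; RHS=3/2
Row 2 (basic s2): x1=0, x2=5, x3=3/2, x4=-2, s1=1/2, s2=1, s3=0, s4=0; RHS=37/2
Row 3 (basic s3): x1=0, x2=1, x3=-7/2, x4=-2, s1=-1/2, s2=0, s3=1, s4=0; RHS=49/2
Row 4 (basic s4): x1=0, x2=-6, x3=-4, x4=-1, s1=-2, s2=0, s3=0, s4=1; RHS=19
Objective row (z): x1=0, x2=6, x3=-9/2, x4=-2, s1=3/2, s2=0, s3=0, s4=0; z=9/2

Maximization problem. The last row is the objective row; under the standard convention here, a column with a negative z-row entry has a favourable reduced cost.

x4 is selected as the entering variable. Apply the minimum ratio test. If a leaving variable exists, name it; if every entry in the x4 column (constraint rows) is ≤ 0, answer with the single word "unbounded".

unbounded

x4-column entries: row 1: 0, row 2: -2, row 3: -2, row 4: -1. All ≤ 0, so x4 can increase without bound; the LP is unbounded in this direction.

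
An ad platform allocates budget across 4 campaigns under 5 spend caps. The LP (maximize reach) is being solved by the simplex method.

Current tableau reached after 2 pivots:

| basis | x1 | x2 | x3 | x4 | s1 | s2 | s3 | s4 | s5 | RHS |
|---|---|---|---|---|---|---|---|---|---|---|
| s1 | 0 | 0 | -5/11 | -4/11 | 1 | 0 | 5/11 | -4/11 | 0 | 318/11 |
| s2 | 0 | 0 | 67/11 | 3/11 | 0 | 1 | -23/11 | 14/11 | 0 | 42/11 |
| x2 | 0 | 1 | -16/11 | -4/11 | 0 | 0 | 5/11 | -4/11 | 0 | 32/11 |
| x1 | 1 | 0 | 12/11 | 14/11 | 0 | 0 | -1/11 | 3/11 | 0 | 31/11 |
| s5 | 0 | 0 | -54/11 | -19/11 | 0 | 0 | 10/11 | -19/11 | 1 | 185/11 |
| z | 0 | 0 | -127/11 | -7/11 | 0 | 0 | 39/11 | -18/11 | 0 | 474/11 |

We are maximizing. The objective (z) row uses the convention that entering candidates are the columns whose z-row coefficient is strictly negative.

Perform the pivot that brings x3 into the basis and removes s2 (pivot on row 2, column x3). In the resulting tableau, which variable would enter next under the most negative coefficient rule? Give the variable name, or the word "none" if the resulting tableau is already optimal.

Pivot element 67/11. New z-row = old z-row − (-127/11)·(row 2/(67/11)).
Updated z-row coefficients: x1: 0, x2: 0, x3: 0, x4: -8/67, s1: 0, s2: 127/67, s3: -28/67, s4: 52/67, s5: 0.
The most negative is -28/67 in column s3, so s3 would enter next.

s3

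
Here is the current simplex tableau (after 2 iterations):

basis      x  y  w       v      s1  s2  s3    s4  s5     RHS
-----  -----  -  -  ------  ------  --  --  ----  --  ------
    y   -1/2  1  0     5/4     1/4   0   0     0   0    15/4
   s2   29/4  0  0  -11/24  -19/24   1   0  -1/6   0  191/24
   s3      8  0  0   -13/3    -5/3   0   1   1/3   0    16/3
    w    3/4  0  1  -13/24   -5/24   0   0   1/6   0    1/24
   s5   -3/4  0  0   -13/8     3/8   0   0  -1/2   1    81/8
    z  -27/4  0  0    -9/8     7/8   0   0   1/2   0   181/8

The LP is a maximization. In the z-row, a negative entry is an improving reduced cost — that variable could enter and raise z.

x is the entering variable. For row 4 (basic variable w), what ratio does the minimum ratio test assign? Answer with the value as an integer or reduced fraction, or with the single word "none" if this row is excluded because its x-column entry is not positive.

1/18

Ratio = RHS / (x entry) = (1/24) / (3/4) = 1/18.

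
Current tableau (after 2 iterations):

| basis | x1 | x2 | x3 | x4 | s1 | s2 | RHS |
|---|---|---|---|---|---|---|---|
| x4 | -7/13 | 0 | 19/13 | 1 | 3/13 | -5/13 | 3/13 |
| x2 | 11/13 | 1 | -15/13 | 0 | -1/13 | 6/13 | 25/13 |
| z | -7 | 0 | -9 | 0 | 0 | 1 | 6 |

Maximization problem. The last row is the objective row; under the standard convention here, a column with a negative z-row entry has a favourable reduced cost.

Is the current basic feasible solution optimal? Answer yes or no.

Column x1 has objective-row coefficient -7, which is negative; an improving pivot exists, so not yet optimal.

no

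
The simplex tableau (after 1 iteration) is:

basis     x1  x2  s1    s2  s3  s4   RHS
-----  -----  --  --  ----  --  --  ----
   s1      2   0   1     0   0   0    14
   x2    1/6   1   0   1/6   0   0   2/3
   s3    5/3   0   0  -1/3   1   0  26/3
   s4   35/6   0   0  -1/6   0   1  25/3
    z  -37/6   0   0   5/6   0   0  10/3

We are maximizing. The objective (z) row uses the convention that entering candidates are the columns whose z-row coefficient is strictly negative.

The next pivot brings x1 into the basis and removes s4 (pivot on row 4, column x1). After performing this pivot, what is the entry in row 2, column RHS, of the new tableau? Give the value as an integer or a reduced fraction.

Pivot element is row 4, column x1: 35/6.
Normalize row 4: new (row 4, RHS) = (25/3)/(35/6) = 10/7.
row 2 ← row 2 − (1/6)·(new row 4): 2/3 − (1/6)·(10/7) = 3/7.

3/7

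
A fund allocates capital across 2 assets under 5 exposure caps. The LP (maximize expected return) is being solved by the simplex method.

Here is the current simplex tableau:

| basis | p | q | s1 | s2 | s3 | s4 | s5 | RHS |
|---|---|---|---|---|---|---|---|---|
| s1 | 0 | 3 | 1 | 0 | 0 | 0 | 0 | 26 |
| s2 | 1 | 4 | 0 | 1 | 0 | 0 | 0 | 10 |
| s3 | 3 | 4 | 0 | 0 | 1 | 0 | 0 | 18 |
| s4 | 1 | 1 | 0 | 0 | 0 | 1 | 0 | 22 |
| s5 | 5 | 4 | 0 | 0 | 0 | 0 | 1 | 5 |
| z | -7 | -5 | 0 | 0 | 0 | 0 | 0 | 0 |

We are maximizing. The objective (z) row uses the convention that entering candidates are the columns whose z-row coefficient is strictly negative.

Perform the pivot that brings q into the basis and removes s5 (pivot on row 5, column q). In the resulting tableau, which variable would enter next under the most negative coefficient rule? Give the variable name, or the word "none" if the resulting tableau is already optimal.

Pivot element 4. New z-row = old z-row − (-5)·(row 5/4).
Updated z-row coefficients: p: -3/4, q: 0, s1: 0, s2: 0, s3: 0, s4: 0, s5: 5/4.
The most negative is -3/4 in column p, so p would enter next.

p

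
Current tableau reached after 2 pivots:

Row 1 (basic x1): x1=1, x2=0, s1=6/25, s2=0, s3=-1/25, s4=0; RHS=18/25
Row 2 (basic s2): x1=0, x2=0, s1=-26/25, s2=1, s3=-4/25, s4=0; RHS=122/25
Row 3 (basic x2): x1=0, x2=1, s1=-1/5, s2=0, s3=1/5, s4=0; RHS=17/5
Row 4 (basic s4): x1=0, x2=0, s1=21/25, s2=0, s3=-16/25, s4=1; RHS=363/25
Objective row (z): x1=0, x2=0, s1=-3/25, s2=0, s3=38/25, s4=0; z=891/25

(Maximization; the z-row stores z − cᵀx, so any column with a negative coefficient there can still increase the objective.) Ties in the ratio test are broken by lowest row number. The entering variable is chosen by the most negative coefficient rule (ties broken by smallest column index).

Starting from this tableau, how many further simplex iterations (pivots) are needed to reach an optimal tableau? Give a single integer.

pivot: s1 in, x1 out → z = 36
No improving column remains; optimal.

1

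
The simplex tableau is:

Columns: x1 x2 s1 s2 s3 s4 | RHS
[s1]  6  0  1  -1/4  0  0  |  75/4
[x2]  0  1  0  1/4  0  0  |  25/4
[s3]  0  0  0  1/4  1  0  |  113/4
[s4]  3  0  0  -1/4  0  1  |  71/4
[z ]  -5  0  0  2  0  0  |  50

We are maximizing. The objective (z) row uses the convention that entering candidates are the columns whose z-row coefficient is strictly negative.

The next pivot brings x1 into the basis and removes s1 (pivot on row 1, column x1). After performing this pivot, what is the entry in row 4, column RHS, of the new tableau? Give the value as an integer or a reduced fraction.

67/8

Pivot element is row 1, column x1: 6.
Normalize row 1: new (row 1, RHS) = (75/4)/6 = 25/8.
row 4 ← row 4 − 3·(new row 1): 71/4 − 3·(25/8) = 67/8.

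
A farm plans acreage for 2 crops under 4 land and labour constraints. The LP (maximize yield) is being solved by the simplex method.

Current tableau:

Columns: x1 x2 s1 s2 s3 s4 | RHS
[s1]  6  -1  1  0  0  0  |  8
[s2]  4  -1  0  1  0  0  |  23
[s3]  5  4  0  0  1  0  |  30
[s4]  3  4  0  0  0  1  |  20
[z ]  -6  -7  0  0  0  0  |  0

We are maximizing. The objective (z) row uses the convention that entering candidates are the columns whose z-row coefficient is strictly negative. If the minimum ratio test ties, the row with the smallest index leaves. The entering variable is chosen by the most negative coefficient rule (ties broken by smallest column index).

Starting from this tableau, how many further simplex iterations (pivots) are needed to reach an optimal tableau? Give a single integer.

2

pivot: x2 in, s4 out → z = 35
pivot: x1 in, s1 out → z = 328/9
No improving column remains; optimal.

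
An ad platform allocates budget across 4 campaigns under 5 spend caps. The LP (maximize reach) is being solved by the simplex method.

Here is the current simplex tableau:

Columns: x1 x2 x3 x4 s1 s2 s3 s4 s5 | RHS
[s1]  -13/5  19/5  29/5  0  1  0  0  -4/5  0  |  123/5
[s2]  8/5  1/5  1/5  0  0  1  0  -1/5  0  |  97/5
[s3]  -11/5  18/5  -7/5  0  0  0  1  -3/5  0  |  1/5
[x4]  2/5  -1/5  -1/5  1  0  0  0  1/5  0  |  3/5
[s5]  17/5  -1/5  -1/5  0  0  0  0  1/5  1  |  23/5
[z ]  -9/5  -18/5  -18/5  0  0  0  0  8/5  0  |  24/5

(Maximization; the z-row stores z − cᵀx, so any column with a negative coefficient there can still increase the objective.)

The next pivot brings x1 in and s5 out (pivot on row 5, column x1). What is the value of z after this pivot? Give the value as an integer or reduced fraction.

Minimum ratio for x1: (23/5)/(17/5) = 23/17.
z changes by −(z-row coeff of x1)·ratio = −(-9/5)·(23/17) = 207/85.
New z = 24/5 + (207/85) = 123/17.

123/17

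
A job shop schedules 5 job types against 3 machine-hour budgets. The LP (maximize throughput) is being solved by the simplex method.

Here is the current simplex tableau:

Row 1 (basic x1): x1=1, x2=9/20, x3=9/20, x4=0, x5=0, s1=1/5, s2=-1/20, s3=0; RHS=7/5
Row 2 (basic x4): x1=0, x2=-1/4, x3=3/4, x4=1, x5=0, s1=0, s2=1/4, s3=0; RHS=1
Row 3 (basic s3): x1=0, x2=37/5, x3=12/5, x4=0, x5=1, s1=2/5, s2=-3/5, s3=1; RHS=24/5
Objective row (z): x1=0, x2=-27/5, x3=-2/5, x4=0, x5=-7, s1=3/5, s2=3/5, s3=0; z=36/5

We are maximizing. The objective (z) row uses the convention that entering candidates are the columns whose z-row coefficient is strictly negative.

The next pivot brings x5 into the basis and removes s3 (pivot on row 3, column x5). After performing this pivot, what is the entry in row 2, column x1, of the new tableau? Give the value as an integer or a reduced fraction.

Pivot element is row 3, column x5: 1.
Normalize row 3: new (row 3, x1) = 0/1 = 0.
row 2 ← row 2 − 0·(new row 3): 0 − 0·0 = 0.

0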